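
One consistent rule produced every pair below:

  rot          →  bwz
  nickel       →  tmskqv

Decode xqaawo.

The output letters match the input read backwards, each shifted +8: rot reversed is tor. Two steps: reverse the string, then apply a Caesar shift of +8.
Reversing it on xqaawo: shift back: x−8=p, q−8=i, a−8=s, a−8=s, w−8=o, o−8=g → pissog; then reverse → gossip.

gossip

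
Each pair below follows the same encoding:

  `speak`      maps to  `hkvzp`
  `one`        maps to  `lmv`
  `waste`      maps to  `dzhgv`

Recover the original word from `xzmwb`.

Each pair mirrors across the alphabet (s↔h, p↔k, e↔v): positions sum to 25. Letters are reflected about the middle of the alphabet (position → 25−position): Atbash.
Decoding xzmwb: x↔c, z↔a, m↔n, w↔d, b↔y.

candy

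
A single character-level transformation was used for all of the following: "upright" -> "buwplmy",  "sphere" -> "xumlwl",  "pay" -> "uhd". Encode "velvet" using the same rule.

The shift depends on letter class: consonant p→u is +5, but vowel u→b is +7. Two shifts are in play — +7 for a/e/i/o/u, +5 for every other letter.
On velvet: v(cons)+5=a, e(vowel)+7=l, l(cons)+5=q, v(cons)+5=a, e(vowel)+7=l, t(cons)+5=y.

alqaly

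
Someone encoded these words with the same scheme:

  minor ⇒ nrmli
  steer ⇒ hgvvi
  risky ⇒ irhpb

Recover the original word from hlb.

soy

Each pair mirrors across the alphabet (m↔n, i↔r, n↔m): positions sum to 25. This is the alphabet-reversal cipher (Atbash): a becomes z, b becomes y, etc.
Reversing it on hlb: h↔s, l↔o, b↔y.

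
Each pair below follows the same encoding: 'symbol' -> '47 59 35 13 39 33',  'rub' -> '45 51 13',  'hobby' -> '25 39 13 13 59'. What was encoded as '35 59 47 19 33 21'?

myself

s(#19)→47 and y(#25)→59: differences scale by 2, so n = 2·pos + 9. With a=1..z=26, the number is 2·pos + 9.
Reversing it on 35 59 47 19 33 21: 35→(35−9)÷2=13=m, 59→(59−9)÷2=25=y, 47→(47−9)÷2=19=s, 19→(19−9)÷2=5=e, 33→(33−9)÷2=12=l, 21→(21−9)÷2=6=f.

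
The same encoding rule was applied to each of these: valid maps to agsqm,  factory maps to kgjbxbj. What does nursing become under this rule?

sayarxr

Each letter shifts forward by (position + 5), i.e. 5, 6, 7, … — the shift grows by one for each successive letter.
On nursing: n+5=s, u+6=a, r+7=y, s+8=a, i+9=r, n+10=x, g+11=r.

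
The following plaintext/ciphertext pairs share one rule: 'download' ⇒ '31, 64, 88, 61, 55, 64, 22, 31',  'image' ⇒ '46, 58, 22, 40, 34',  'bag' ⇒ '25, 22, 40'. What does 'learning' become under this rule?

55, 34, 22, 73, 61, 46, 61, 40

d(#4)→31 and o(#15)→64: differences scale by 3, so n = 3·pos + 19. The formula is n = 3×(alphabet index, a=1) + 19.
Applying it to learning: l=12→55, e=5→34, a=1→22, r=18→73, n=14→61, i=9→46, n=14→61, g=7→40.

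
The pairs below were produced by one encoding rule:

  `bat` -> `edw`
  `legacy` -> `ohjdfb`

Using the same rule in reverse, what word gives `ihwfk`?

Compare letters: b→e is +3, a→d is +3, t→w is +3 — a constant shift. It's a constant shift of +3 (ROT3).
Decoding ihwfk: i−3=f, h−3=e, w−3=t, f−3=c, k−3=h.

fetch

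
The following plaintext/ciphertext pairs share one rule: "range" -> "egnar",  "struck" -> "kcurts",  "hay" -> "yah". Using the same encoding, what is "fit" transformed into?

The output letters match the input read backwards: range reversed is egnar. It's just the letters in reverse order.
On fit: reverse → tif.

tif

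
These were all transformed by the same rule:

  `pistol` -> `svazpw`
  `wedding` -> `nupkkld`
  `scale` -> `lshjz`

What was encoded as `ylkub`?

The output letters match the input read backwards, each shifted +7: pistol reversed is lotsip. The word is reversed, then every letter is shifted forward by 7.
Undoing it on ylkub: shift back: y−7=r, l−7=e, k−7=d, u−7=n, b−7=u → rednu; then reverse → under.

under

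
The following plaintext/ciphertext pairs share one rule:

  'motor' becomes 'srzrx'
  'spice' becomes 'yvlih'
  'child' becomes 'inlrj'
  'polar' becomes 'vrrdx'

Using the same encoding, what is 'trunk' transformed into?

The shift depends on letter class: consonant m→s is +6, but vowel o→r is +3. Vowels shift forward by 3 and consonants shift forward by 6.
On trunk: t(cons)+6=z, r(cons)+6=x, u(vowel)+3=x, n(cons)+6=t, k(cons)+6=q.

zxxtq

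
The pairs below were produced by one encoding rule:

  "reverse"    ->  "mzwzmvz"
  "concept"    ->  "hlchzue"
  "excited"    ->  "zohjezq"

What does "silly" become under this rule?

This is an affine cipher: with a=0,…,z=25, each position x becomes (9x+15) mod 26.
On silly: s(18)→9·18+15≡21=v; i(8)→9·8+15≡9=j; l(11)→9·11+15≡10=k; l(11)→9·11+15≡10=k; y(24)→9·24+15≡23=x (all mod 26).

vjkkx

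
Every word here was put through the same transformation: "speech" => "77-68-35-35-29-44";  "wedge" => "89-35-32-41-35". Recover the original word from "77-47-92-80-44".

sixth

The formula is n = 3×(alphabet index, a=1) + 20.
Undoing it on 77-47-92-80-44: 77→(77−20)÷3=19=s, 47→(47−20)÷3=9=i, 92→(92−20)÷3=24=x, 80→(80−20)÷3=20=t, 44→(44−20)÷3=8=h.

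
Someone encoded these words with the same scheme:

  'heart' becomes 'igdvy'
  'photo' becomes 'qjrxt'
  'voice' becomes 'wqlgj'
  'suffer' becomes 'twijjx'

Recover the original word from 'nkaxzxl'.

In heart: h→i is +1, e→g is +2, a→d is +3, r→v is +4 — the shift increases by 1 each position. Each letter shifts forward by (position + 1), i.e. 1, 2, 3, … — the shift grows by one for each successive letter.
Reversing it on nkaxzxl: n−1=m, k−2=i, a−3=x, x−4=t, z−5=u, x−6=r, l−7=e.

mixture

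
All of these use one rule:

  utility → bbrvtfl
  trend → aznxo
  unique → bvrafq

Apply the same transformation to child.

jprvo

In utility: u→b is +7, t→b is +8, i→r is +9, l→v is +10 — the shift increases by 1 each position. The shift increases by 1 at each position, starting from +7: 7, 8, 9, ….
Applying it to child: c+7=j, h+8=p, i+9=r, l+10=v, d+11=o.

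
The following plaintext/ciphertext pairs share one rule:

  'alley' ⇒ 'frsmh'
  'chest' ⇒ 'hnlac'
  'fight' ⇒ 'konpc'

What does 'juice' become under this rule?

The shift increases by 1 at each position, starting from +5: 5, 6, 7, ….
For juice: j+5=o, u+6=a, i+7=p, c+8=k, e+9=n.

oapkn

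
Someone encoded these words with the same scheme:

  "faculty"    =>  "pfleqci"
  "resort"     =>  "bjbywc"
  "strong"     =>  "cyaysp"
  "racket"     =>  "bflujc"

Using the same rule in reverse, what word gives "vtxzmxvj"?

Shifts by position in faculty: pos 0: f→p (+10), pos 1: a→f (+5), pos 2: c→l (+9), pos 3: u→e (+10), pos 4: l→q (+5), pos 5: t→c (+9) — repeating every 3. It's a Vigenère-style cipher with numeric key [10,5,9]: position i shifts by key[i mod 3].
Undoing it on vtxzmxvj: v−10=l, t−5=o, x−9=o, z−10=p, m−5=h, x−9=o, v−10=l, j−5=e.

loophole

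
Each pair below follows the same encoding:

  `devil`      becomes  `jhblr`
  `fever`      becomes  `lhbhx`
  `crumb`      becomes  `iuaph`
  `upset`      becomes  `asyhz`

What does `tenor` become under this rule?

Shifts by position in devil: pos 0: d→j (+6), pos 1: e→h (+3), pos 2: v→b (+6), pos 3: i→l (+3) — repeating every 2. A repeating key of period 2 is used — shifts +6, +3 over and over.
On tenor: t+6=z, e+3=h, n+6=t, o+3=r, r+6=x.

zhtrx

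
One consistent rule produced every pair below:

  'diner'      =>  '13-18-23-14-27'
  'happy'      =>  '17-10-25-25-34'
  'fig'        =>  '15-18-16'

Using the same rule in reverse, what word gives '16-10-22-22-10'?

gamma

d is letter #4 and maps to 13: an offset of 9. Each letter is replaced by its alphabet position (a=1..z=26) + 9.
Decoding 16-10-22-22-10: 16→(16−9)÷1=7=g, 10→(10−9)÷1=1=a, 22→(22−9)÷1=13=m, 22→(22−9)÷1=13=m, 10→(10−9)÷1=1=a.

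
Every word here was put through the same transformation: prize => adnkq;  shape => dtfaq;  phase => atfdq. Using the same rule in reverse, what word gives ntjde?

Shifts by position in prize: pos 0: p→a (+11), pos 1: r→d (+12), pos 2: i→n (+5), pos 3: z→k (+11), pos 4: e→q (+12) — repeating every 3. The shifts repeat in a cycle of length 3: positions 0,1,… shift by +11, +12, +5, then the pattern repeats.
Undoing it on ntjde: n−11=c, t−12=h, j−5=e, d−11=s, e−12=s.

chess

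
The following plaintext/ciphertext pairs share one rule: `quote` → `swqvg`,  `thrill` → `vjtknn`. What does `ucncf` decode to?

Compare letters: q→s is +2, u→w is +2, o→q is +2 — a constant shift. This is a Caesar cipher with shift 2.
Undoing it on ucncf: u−2=s, c−2=a, n−2=l, c−2=a, f−2=d.

salad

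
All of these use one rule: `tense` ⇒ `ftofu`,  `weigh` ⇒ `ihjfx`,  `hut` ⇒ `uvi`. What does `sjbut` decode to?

Two steps: reverse the string, then apply a Caesar shift of +1.
Reversing it on sjbut: shift back: s−1=r, j−1=i, b−1=a, u−1=t, t−1=s → riats; then reverse → stair.

stair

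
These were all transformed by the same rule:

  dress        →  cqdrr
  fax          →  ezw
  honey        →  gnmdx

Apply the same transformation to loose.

Compare letters: d→c is +25, r→q is +25, e→d is +25 — a constant shift. It's a constant shift of +25 (ROT25).
For loose: l+25=k, o+25=n, o+25=n, s+25=r, e+25=d.

knnrd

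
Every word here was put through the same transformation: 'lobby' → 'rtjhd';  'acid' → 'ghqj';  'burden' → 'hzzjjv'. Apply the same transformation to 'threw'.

Shifts by position in lobby: pos 0: l→r (+6), pos 1: o→t (+5), pos 2: b→j (+8), pos 3: b→h (+6), pos 4: y→d (+5) — repeating every 3. The shifts repeat in a cycle of length 3: positions 0,1,… shift by +6, +5, +8, then the pattern repeats.
On threw: t+6=z, h+5=m, r+8=z, e+6=k, w+5=b.

zmzkb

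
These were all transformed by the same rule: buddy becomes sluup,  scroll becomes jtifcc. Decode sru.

bad

It's a constant shift of +17 (ROT17).
Reversing it on sru: s−17=b, r−17=a, u−17=d.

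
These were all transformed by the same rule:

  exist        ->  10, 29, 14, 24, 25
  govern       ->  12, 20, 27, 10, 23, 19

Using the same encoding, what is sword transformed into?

24, 28, 20, 23, 9

e is letter #5 and maps to 10: an offset of 5. The number is (letter's place in the alphabet, a=1) + 5.
Applying it to sword: s=19→24, w=23→28, o=15→20, r=18→23, d=4→9.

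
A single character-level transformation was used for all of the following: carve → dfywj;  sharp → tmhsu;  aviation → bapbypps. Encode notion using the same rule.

otajtu

Shifts by position in carve: pos 0: c→d (+1), pos 1: a→f (+5), pos 2: r→y (+7), pos 3: v→w (+1), pos 4: e→j (+5) — repeating every 3. The shifts repeat in a cycle of length 3: positions 0,1,… shift by +1, +5, +7, then the pattern repeats.
Applying it to notion: n+1=o, o+5=t, t+7=a, i+1=j, o+5=t, n+7=u.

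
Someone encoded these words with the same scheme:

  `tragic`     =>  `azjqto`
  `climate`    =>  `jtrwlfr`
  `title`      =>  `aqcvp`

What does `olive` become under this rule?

vtrfp

In tragic: t→a is +7, r→z is +8, a→j is +9, g→q is +10 — the shift increases by 1 each position. Each letter shifts forward by (position + 7), i.e. 7, 8, 9, … — the shift grows by one for each successive letter.
Applying it to olive: o+7=v, l+8=t, i+9=r, v+10=f, e+11=p.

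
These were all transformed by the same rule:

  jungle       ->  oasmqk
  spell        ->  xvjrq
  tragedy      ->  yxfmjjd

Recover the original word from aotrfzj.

Shifts by position in jungle: pos 0: j→o (+5), pos 1: u→a (+6), pos 2: n→s (+5), pos 3: g→m (+6) — repeating every 2. A repeating key of period 2 is used — shifts +5, +6 over and over.
Reversing it on aotrfzj: a−5=v, o−6=i, t−5=o, r−6=l, f−5=a, z−6=t, j−5=e.

violate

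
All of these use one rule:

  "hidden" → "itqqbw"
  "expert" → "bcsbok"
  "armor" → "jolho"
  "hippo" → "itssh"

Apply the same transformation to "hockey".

ihfpbn

h(7)→i(8) and i(8)→t(19) fit y≡11x+9 (mod 26); the inverse of 11 mod 26 is 19. This is an affine cipher: with a=0,…,z=25, each position x becomes (11x+9) mod 26.
Applying it to hockey: h(7)→11·7+9≡8=i; o(14)→11·14+9≡7=h; c(2)→11·2+9≡5=f; k(10)→11·10+9≡15=p; e(4)→11·4+9≡1=b; y(24)→11·24+9≡13=n (all mod 26).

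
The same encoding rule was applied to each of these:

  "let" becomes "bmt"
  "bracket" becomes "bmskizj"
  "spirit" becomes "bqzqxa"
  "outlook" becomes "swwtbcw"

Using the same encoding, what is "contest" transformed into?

bambvwk

The output letters match the input read backwards, each shifted +8: let reversed is tel. Two steps: reverse the string, then apply a Caesar shift of +8.
On contest: reverse → tsetnoc; then shift: t+8=b, s+8=a, e+8=m, t+8=b, n+8=v, o+8=w, c+8=k.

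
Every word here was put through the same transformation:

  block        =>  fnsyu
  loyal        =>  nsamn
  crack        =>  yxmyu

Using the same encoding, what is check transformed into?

b(1)→f(5) and l(11)→n(13) fit y≡19x+12 (mod 26); the inverse of 19 mod 26 is 11. Treating letters as 0–25, the rule is x ↦ 19x + 12 (mod 26).
On check: c(2)→19·2+12≡24=y; h(7)→19·7+12≡15=p; e(4)→19·4+12≡10=k; c(2)→19·2+12≡24=y; k(10)→19·10+12≡20=u (all mod 26).

ypkyu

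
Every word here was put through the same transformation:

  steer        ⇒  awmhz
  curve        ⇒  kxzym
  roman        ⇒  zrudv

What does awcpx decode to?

stump

Shifts by position in steer: pos 0: s→a (+8), pos 1: t→w (+3), pos 2: e→m (+8), pos 3: e→h (+3) — repeating every 2. A repeating key of period 2 is used — shifts +8, +3 over and over.
Undoing it on awcpx: a−8=s, w−3=t, c−8=u, p−3=m, x−8=p.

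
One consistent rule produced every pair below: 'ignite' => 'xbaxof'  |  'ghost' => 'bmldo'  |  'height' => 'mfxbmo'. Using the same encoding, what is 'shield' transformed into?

i(8)→x(23) and g(6)→b(1) fit y≡11x+13 (mod 26); the inverse of 11 mod 26 is 19. Treating letters as 0–25, the rule is x ↦ 11x + 13 (mod 26).
On shield: s(18)→11·18+13≡3=d; h(7)→11·7+13≡12=m; i(8)→11·8+13≡23=x; e(4)→11·4+13≡5=f; l(11)→11·11+13≡4=e; d(3)→11·3+13≡20=u (all mod 26).

dmxfeu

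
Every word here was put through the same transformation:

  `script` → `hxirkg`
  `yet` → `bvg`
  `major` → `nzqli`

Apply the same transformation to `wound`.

Each letter is replaced by its mirror in the alphabet: a↔z, b↔y, c↔x, and so on (the Atbash cipher).
For wound: w↔d, o↔l, u↔f, n↔m, d↔w.

dlfmw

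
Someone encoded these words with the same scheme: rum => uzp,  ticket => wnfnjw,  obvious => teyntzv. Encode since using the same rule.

vnqfj

The shift depends on letter class: consonant r→u is +3, but vowel u→z is +5. Vowels shift forward by 5 and consonants shift forward by 3.
Applying it to since: s(cons)+3=v, i(vowel)+5=n, n(cons)+3=q, c(cons)+3=f, e(vowel)+5=j.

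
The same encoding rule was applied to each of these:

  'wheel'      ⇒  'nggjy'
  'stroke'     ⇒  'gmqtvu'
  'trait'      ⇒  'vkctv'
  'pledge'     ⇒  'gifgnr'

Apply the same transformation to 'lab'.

dcn

The output letters match the input read backwards, each shifted +2: wheel reversed is leehw. The word is reversed, then every letter is shifted forward by 2.
For lab: reverse → bal; then shift: b+2=d, a+2=c, l+2=n.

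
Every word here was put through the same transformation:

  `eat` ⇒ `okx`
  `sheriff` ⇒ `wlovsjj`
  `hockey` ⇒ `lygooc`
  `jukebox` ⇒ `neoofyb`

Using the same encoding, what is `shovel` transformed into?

wlyzop

The shift depends on letter class: consonant t→x is +4, but vowel e→o is +10. The rule splits by letter class: vowels +10, consonants +4.
Applying it to shovel: s(cons)+4=w, h(cons)+4=l, o(vowel)+10=y, v(cons)+4=z, e(vowel)+10=o, l(cons)+4=p.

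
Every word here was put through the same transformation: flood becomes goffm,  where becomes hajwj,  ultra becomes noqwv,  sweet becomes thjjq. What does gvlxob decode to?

family

f(5)→g(6) and l(11)→o(14) fit y≡23x+21 (mod 26); the inverse of 23 mod 26 is 17. Treating letters as 0–25, the rule is x ↦ 23x + 21 (mod 26).
Undoing it on gvlxob: g(6)→17·(6−21)≡5=f; v(21)→17·(21−21)≡0=a; l(11)→17·(11−21)≡12=m; x(23)→17·(23−21)≡8=i; o(14)→17·(14−21)≡11=l; b(1)→17·(1−21)≡24=y (all mod 26).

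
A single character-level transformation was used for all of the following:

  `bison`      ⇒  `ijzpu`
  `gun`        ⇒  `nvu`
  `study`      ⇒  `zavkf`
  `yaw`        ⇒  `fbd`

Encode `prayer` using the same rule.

wybffy

Two shifts are in play — +1 for a/e/i/o/u, +7 for every other letter.
Applying it to prayer: p(cons)+7=w, r(cons)+7=y, a(vowel)+1=b, y(cons)+7=f, e(vowel)+1=f, r(cons)+7=y.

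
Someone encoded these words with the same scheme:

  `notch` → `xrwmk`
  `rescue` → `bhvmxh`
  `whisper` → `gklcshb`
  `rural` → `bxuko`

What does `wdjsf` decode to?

magic

Shifts by position in notch: pos 0: n→x (+10), pos 1: o→r (+3), pos 2: t→w (+3), pos 3: c→m (+10), pos 4: h→k (+3) — repeating every 3. The shifts repeat in a cycle of length 3: positions 0,1,… shift by +10, +3, +3, then the pattern repeats.
Reversing it on wdjsf: w−10=m, d−3=a, j−3=g, s−10=i, f−3=c.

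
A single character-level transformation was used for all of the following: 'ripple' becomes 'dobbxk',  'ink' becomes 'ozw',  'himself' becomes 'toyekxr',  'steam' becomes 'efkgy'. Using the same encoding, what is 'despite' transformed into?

pkebofk

The shift depends on letter class: consonant r→d is +12, but vowel i→o is +6. Two shifts are in play — +6 for a/e/i/o/u, +12 for every other letter.
Applying it to despite: d(cons)+12=p, e(vowel)+6=k, s(cons)+12=e, p(cons)+12=b, i(vowel)+6=o, t(cons)+12=f, e(vowel)+6=k.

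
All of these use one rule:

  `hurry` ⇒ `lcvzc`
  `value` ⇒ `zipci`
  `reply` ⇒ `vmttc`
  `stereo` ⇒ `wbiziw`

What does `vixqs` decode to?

Shifts by position in hurry: pos 0: h→l (+4), pos 1: u→c (+8), pos 2: r→v (+4), pos 3: r→z (+8) — repeating every 2. It's a Vigenère-style cipher with numeric key [4,8]: position i shifts by key[i mod 2].
Decoding vixqs: v−4=r, i−8=a, x−4=t, q−8=i, s−4=o.

ratio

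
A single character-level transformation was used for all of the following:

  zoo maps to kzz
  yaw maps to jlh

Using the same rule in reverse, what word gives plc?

ear

Compare letters: z→k is +11, o→z is +11, o→z is +11 — a constant shift. This is a Caesar cipher with shift 11.
Undoing it on plc: p−11=e, l−11=a, c−11=r.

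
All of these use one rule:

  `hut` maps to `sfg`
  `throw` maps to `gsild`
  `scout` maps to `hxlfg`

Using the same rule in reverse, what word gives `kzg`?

pat

Each pair mirrors across the alphabet (h↔s, u↔f, t↔g): positions sum to 25. This is the alphabet-reversal cipher (Atbash): a becomes z, b becomes y, etc.
Decoding kzg: k↔p, z↔a, g↔t.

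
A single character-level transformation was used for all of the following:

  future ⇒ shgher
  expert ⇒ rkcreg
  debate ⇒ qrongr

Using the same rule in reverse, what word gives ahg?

Compare letters: f→s is +13, u→h is +13, t→g is +13 — a constant shift. This is a Caesar cipher with shift 13.
Undoing it on ahg: a−13=n, h−13=u, g−13=t.

nut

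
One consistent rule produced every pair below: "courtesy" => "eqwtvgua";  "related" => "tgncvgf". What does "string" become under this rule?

Compare letters: c→e is +2, o→q is +2, u→w is +2 — a constant shift. Each letter is shifted forward by 2 in the alphabet (a Caesar shift of +2).
For string: s+2=u, t+2=v, r+2=t, i+2=k, n+2=p, g+2=i.

uvtkpi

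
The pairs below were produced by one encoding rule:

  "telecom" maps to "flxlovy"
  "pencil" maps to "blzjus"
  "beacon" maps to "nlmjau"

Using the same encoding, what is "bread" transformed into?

nyqhp

It's a Vigenère-style cipher with numeric key [12,7]: position i shifts by key[i mod 2].
On bread: b+12=n, r+7=y, e+12=q, a+7=h, d+12=p.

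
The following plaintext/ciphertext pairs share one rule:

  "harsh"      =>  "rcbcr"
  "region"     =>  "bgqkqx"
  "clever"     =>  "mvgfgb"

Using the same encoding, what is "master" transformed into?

wccdgb

The shift depends on letter class: consonant h→r is +10, but vowel a→c is +2. The rule splits by letter class: vowels +2, consonants +10.
On master: m(cons)+10=w, a(vowel)+2=c, s(cons)+10=c, t(cons)+10=d, e(vowel)+2=g, r(cons)+10=b.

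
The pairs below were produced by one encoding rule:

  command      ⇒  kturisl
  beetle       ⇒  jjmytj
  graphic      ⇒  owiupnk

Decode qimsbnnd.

The shifts repeat in a cycle of length 2: positions 0,1,… shift by +8, +5, then the pattern repeats.
Undoing it on qimsbnnd: q−8=i, i−5=d, m−8=e, s−5=n, b−8=t, n−5=i, n−8=f, d−5=y.

identify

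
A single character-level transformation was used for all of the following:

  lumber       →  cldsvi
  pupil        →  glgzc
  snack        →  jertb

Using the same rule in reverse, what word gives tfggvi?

copper

Compare letters: l→c is +17, u→l is +17, m→d is +17 — a constant shift. It's a constant shift of +17 (ROT17).
Reversing it on tfggvi: t−17=c, f−17=o, g−17=p, g−17=p, v−17=e, i−17=r.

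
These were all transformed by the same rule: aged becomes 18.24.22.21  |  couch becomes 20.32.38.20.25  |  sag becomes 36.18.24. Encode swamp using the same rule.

36.40.18.30.33

a is letter #1 and maps to 18: an offset of 17. The number is (letter's place in the alphabet, a=1) + 17.
On swamp: s=19→36, w=23→40, a=1→18, m=13→30, p=16→33.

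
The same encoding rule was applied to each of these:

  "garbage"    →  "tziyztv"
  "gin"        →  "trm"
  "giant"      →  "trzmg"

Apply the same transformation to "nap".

mzk

Each pair mirrors across the alphabet (g↔t, a↔z, r↔i): positions sum to 25. This is the alphabet-reversal cipher (Atbash): a becomes z, b becomes y, etc.
For nap: n↔m, a↔z, p↔k.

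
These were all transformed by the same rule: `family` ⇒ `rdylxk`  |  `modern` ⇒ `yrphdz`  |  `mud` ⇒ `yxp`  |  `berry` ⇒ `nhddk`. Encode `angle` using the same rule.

dzsxh

The rule splits by letter class: vowels +3, consonants +12.
Applying it to angle: a(vowel)+3=d, n(cons)+12=z, g(cons)+12=s, l(cons)+12=x, e(vowel)+3=h.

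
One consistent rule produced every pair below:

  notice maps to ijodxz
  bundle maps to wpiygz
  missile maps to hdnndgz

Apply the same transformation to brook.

It's a constant shift of +21 (ROT21).
On brook: b+21=w, r+21=m, o+21=j, o+21=j, k+21=f.

wmjjf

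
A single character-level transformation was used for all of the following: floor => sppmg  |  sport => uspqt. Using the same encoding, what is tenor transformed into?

Two steps: reverse the string, then apply a Caesar shift of +1.
For tenor: reverse → ronet; then shift: r+1=s, o+1=p, n+1=o, e+1=f, t+1=u.

spofu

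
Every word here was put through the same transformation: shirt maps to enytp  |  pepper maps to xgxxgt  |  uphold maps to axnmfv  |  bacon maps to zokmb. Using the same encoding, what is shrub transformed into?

entaz

s(18)→e(4) and h(7)→n(13) fit y≡11x+14 (mod 26); the inverse of 11 mod 26 is 19. This is an affine cipher: with a=0,…,z=25, each position x becomes (11x+14) mod 26.
For shrub: s(18)→11·18+14≡4=e; h(7)→11·7+14≡13=n; r(17)→11·17+14≡19=t; u(20)→11·20+14≡0=a; b(1)→11·1+14≡25=z (all mod 26).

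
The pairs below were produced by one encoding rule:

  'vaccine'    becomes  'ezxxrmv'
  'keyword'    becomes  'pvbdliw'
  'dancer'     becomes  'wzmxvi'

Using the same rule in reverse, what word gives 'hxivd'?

screw

Each pair mirrors across the alphabet (v↔e, a↔z, c↔x): positions sum to 25. This is the alphabet-reversal cipher (Atbash): a becomes z, b becomes y, etc.
Decoding hxivd: h↔s, x↔c, i↔r, v↔e, d↔w.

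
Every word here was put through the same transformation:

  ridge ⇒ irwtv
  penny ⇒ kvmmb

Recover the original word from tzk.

Each pair mirrors across the alphabet (r↔i, i↔r, d↔w): positions sum to 25. Each letter is replaced by its mirror in the alphabet: a↔z, b↔y, c↔x, and so on (the Atbash cipher).
Undoing it on tzk: t↔g, z↔a, k↔p.

gap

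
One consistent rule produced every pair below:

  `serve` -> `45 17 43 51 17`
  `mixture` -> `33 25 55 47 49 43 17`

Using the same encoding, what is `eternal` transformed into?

17 47 17 43 35 9 31

s(#19)→45 and e(#5)→17: differences scale by 2, so n = 2·pos + 7. Each letter becomes 2×(its alphabet position, a=1..z=26) + 7.
For eternal: e=5→17, t=20→47, e=5→17, r=18→43, n=14→35, a=1→9, l=12→31.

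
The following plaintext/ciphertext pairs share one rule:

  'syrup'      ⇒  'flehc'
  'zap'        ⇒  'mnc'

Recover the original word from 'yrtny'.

legal

Compare letters: s→f is +13, y→l is +13, r→e is +13 — a constant shift. It's a constant shift of +13 (ROT13).
Undoing it on yrtny: y−13=l, r−13=e, t−13=g, n−13=a, y−13=l.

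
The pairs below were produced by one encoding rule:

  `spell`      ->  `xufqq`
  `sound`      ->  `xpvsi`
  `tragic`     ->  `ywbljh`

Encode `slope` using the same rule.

The shift depends on letter class: consonant s→x is +5, but vowel e→f is +1. Two shifts are in play — +1 for a/e/i/o/u, +5 for every other letter.
Applying it to slope: s(cons)+5=x, l(cons)+5=q, o(vowel)+1=p, p(cons)+5=u, e(vowel)+1=f.

xqpuf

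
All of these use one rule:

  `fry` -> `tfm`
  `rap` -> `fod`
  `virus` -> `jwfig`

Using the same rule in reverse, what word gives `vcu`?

Compare letters: f→t is +14, r→f is +14, y→m is +14 — a constant shift. Each letter is shifted forward by 14 in the alphabet (a Caesar shift of +14).
Undoing it on vcu: v−14=h, c−14=o, u−14=g.

hog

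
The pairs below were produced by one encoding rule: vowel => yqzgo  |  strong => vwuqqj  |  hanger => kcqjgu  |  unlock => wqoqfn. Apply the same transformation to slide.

vokgg

The shift depends on letter class: consonant v→y is +3, but vowel o→q is +2. Two shifts are in play — +2 for a/e/i/o/u, +3 for every other letter.
Applying it to slide: s(cons)+3=v, l(cons)+3=o, i(vowel)+2=k, d(cons)+3=g, e(vowel)+2=g.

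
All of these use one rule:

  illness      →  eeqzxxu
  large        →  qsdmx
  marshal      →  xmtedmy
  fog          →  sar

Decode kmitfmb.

Read the word backwards and shift each letter +12.
Decoding kmitfmb: shift back: k−12=y, m−12=a, i−12=w, t−12=h, f−12=t, m−12=a, b−12=p → yawhtap; then reverse → pathway.

pathway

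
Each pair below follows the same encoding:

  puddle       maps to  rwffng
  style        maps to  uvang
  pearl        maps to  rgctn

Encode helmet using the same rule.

jgnogv

Compare letters: p→r is +2, u→w is +2, d→f is +2 — a constant shift. This is a Caesar cipher with shift 2.
For helmet: h+2=j, e+2=g, l+2=n, m+2=o, e+2=g, t+2=v.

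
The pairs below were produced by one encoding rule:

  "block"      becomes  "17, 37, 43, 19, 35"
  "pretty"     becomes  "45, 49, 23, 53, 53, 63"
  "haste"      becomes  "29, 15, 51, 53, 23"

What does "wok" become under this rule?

59, 43, 35

With a=1..z=26, the number is 2·pos + 13.
For wok: w=23→59, o=15→43, k=11→35.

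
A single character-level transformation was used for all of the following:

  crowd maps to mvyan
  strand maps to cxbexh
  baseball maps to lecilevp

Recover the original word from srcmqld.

insight

Shifts by position in crowd: pos 0: c→m (+10), pos 1: r→v (+4), pos 2: o→y (+10), pos 3: w→a (+4) — repeating every 2. It's a Vigenère-style cipher with numeric key [10,4]: position i shifts by key[i mod 2].
Undoing it on srcmqld: s−10=i, r−4=n, c−10=s, m−4=i, q−10=g, l−4=h, d−10=t.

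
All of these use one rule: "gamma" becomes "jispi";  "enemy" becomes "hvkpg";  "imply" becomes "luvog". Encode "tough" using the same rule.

wwajp

Shifts by position in gamma: pos 0: g→j (+3), pos 1: a→i (+8), pos 2: m→s (+6), pos 3: m→p (+3), pos 4: a→i (+8) — repeating every 3. The shifts repeat in a cycle of length 3: positions 0,1,… shift by +3, +8, +6, then the pattern repeats.
On tough: t+3=w, o+8=w, u+6=a, g+3=j, h+8=p.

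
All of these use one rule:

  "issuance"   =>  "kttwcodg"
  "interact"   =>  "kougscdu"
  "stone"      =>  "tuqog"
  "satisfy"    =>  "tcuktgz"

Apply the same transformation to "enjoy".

gokqz

The shift depends on letter class: consonant s→t is +1, but vowel i→k is +2. The rule splits by letter class: vowels +2, consonants +1.
For enjoy: e(vowel)+2=g, n(cons)+1=o, j(cons)+1=k, o(vowel)+2=q, y(cons)+1=z.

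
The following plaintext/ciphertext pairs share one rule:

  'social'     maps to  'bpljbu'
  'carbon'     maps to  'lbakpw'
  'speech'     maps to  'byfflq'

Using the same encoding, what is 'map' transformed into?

vby

The shift depends on letter class: consonant s→b is +9, but vowel o→p is +1. Two shifts are in play — +1 for a/e/i/o/u, +9 for every other letter.
For map: m(cons)+9=v, a(vowel)+1=b, p(cons)+9=y.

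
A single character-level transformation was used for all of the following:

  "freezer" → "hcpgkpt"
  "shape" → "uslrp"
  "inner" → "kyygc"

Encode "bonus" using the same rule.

Shifts by position in freezer: pos 0: f→h (+2), pos 1: r→c (+11), pos 2: e→p (+11), pos 3: e→g (+2), pos 4: z→k (+11), pos 5: e→p (+11) — repeating every 3. The shifts repeat in a cycle of length 3: positions 0,1,… shift by +2, +11, +11, then the pattern repeats.
For bonus: b+2=d, o+11=z, n+11=y, u+2=w, s+11=d.

dzywd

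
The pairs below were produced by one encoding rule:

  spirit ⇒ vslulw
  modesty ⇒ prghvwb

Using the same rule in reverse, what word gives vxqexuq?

Compare letters: s→v is +3, p→s is +3, i→l is +3 — a constant shift. This is a Caesar cipher with shift 3.
Undoing it on vxqexuq: v−3=s, x−3=u, q−3=n, e−3=b, x−3=u, u−3=r, q−3=n.

sunburn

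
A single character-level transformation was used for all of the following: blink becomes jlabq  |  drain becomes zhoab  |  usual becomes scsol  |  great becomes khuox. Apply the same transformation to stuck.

b(1)→j(9) and l(11)→l(11) fit y≡21x+14 (mod 26); the inverse of 21 mod 26 is 5. Treating letters as 0–25, the rule is x ↦ 21x + 14 (mod 26).
For stuck: s(18)→21·18+14≡2=c; t(19)→21·19+14≡23=x; u(20)→21·20+14≡18=s; c(2)→21·2+14≡4=e; k(10)→21·10+14≡16=q (all mod 26).

cxseq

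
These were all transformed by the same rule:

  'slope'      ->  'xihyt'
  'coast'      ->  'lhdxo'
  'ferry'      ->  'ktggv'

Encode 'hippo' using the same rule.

This is an affine cipher: with a=0,…,z=25, each position x becomes (17x+3) mod 26.
Applying it to hippo: h(7)→17·7+3≡18=s; i(8)→17·8+3≡9=j; p(15)→17·15+3≡24=y; p(15)→17·15+3≡24=y; o(14)→17·14+3≡7=h (all mod 26).

sjyyh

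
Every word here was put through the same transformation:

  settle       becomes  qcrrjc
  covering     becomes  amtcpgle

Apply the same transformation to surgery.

Compare letters: s→q is +24, e→c is +24, t→r is +24 — a constant shift. Every letter moves 24 places later in the alphabet, wrapping around z→a.
Applying it to surgery: s+24=q, u+24=s, r+24=p, g+24=e, e+24=c, r+24=p, y+24=w.

qspecpw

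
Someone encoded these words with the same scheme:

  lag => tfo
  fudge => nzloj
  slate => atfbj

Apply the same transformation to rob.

The rule splits by letter class: vowels +5, consonants +8.
For rob: r(cons)+8=z, o(vowel)+5=t, b(cons)+8=j.

ztj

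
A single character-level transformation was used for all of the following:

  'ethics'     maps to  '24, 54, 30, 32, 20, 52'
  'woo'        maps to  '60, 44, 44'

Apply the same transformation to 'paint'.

e(#5)→24 and t(#20)→54: differences scale by 2, so n = 2·pos + 14. Each letter becomes 2×(its alphabet position, a=1..z=26) + 14.
On paint: p=16→46, a=1→16, i=9→32, n=14→42, t=20→54.

46, 16, 32, 42, 54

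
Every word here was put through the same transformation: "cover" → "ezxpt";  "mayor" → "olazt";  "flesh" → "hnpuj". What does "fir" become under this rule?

The shift depends on letter class: consonant c→e is +2, but vowel o→z is +11. Vowels shift forward by 11 and consonants shift forward by 2.
On fir: f(cons)+2=h, i(vowel)+11=t, r(cons)+2=t.

htt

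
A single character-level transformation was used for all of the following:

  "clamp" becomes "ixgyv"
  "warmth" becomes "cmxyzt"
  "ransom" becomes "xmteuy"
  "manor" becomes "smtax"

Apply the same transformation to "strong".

A repeating key of period 2 is used — shifts +6, +12 over and over.
Applying it to strong: s+6=y, t+12=f, r+6=x, o+12=a, n+6=t, g+12=s.

yfxats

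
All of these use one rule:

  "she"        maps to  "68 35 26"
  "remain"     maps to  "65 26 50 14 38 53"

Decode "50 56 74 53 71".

mount

s(#19)→68 and h(#8)→35: differences scale by 3, so n = 3·pos + 11. The formula is n = 3×(alphabet index, a=1) + 11.
Undoing it on 50 56 74 53 71: 50→(50−11)÷3=13=m, 56→(56−11)÷3=15=o, 74→(74−11)÷3=21=u, 53→(53−11)÷3=14=n, 71→(71−11)÷3=20=t.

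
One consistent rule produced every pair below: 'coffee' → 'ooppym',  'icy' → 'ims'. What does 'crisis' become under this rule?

cscsbm

The word is reversed, then every letter is shifted forward by 10.
On crisis: reverse → sisirc; then shift: s+10=c, i+10=s, s+10=c, i+10=s, r+10=b, c+10=m.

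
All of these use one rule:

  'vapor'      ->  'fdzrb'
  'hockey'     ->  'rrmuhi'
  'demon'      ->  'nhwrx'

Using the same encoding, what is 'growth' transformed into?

The rule splits by letter class: vowels +3, consonants +10.
Applying it to growth: g(cons)+10=q, r(cons)+10=b, o(vowel)+3=r, w(cons)+10=g, t(cons)+10=d, h(cons)+10=r.

qbrgdr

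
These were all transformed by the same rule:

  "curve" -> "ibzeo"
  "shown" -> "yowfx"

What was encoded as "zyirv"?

trail

In curve: c→i is +6, u→b is +7, r→z is +8, v→e is +9 — the shift increases by 1 each position. Each letter shifts forward by (position + 6), i.e. 6, 7, 8, … — the shift grows by one for each successive letter.
Decoding zyirv: z−6=t, y−7=r, i−8=a, r−9=i, v−10=l.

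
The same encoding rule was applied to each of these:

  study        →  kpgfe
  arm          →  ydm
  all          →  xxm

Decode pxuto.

child

The word is reversed, then every letter is shifted forward by 12.
Undoing it on pxuto: shift back: p−12=d, x−12=l, u−12=i, t−12=h, o−12=c → dlihc; then reverse → child.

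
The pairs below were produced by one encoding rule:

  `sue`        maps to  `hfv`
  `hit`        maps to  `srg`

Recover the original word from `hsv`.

Each pair mirrors across the alphabet (s↔h, u↔f, e↔v): positions sum to 25. Each letter is replaced by its mirror in the alphabet: a↔z, b↔y, c↔x, and so on (the Atbash cipher).
Undoing it on hsv: h↔s, s↔h, v↔e.

she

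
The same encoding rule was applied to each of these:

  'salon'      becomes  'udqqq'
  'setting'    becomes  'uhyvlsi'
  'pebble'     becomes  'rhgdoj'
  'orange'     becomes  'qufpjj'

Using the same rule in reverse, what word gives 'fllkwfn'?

The shifts repeat in a cycle of length 3: positions 0,1,… shift by +2, +3, +5, then the pattern repeats.
Decoding fllkwfn: f−2=d, l−3=i, l−5=g, k−2=i, w−3=t, f−5=a, n−2=l.

digital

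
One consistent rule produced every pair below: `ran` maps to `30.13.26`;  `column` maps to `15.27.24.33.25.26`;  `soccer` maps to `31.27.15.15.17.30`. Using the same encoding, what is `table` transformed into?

32.13.14.24.17

r is letter #18 and maps to 30: an offset of 12. The number is (letter's place in the alphabet, a=1) + 12.
Applying it to table: t=20→32, a=1→13, b=2→14, l=12→24, e=5→17.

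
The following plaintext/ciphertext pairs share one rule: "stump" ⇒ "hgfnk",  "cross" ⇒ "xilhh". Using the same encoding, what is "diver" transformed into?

Each pair mirrors across the alphabet (s↔h, t↔g, u↔f): positions sum to 25. Letters are reflected about the middle of the alphabet (position → 25−position): Atbash.
For diver: d↔w, i↔r, v↔e, e↔v, r↔i.

wrevi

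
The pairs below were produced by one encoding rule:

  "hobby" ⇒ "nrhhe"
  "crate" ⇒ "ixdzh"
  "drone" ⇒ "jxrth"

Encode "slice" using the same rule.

Two shifts are in play — +3 for a/e/i/o/u, +6 for every other letter.
On slice: s(cons)+6=y, l(cons)+6=r, i(vowel)+3=l, c(cons)+6=i, e(vowel)+3=h.

yrlih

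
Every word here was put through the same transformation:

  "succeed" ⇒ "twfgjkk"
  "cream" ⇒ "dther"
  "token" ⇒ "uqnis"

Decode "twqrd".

sunny

Letter i (0-indexed) is shifted by i+1, so successive shifts are 1, 2, 3, ….
Decoding twqrd: t−1=s, w−2=u, q−3=n, r−4=n, d−5=y.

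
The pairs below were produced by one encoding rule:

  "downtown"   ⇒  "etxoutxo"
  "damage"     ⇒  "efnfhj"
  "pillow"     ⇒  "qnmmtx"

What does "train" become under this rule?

usfno

Two shifts are in play — +5 for a/e/i/o/u, +1 for every other letter.
Applying it to train: t(cons)+1=u, r(cons)+1=s, a(vowel)+5=f, i(vowel)+5=n, n(cons)+1=o.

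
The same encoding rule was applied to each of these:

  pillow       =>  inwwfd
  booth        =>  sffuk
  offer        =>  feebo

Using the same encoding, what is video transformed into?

Each letter's alphabet position (a=0..z=25) is mapped through 3·x+15 mod 26 — an affine cipher.
Applying it to video: v(21)→3·21+15≡0=a; i(8)→3·8+15≡13=n; d(3)→3·3+15≡24=y; e(4)→3·4+15≡1=b; o(14)→3·14+15≡5=f (all mod 26).

anybf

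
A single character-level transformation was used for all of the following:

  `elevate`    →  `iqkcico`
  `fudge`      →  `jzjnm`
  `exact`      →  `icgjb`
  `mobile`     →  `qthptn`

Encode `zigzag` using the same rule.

Letter i (0-indexed) is shifted by i+4, so successive shifts are 4, 5, 6, ….
Applying it to zigzag: z+4=d, i+5=n, g+6=m, z+7=g, a+8=i, g+9=p.

dnmgip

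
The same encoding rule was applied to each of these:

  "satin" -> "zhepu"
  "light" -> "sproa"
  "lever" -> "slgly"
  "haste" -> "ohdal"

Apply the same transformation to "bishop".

Shifts by position in satin: pos 0: s→z (+7), pos 1: a→h (+7), pos 2: t→e (+11), pos 3: i→p (+7), pos 4: n→u (+7) — repeating every 3. A repeating key of period 3 is used — shifts +7, +7, +11 over and over.
On bishop: b+7=i, i+7=p, s+11=d, h+7=o, o+7=v, p+11=a.

ipdova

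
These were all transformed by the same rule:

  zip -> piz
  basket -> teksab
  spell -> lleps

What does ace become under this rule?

The output letters match the input read backwards: zip reversed is piz. It's just the letters in reverse order.
On ace: reverse → eca.

eca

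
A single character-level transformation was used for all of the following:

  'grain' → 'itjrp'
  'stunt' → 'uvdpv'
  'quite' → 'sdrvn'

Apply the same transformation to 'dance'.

The shift depends on letter class: consonant g→i is +2, but vowel a→j is +9. Two shifts are in play — +9 for a/e/i/o/u, +2 for every other letter.
On dance: d(cons)+2=f, a(vowel)+9=j, n(cons)+2=p, c(cons)+2=e, e(vowel)+9=n.

fjpen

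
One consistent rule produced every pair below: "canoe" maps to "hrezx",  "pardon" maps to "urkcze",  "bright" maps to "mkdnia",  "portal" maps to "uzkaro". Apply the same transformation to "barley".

mrkoxb

Treating letters as 0–25, the rule is x ↦ 21x + 17 (mod 26).
On barley: b(1)→21·1+17≡12=m; a(0)→21·0+17≡17=r; r(17)→21·17+17≡10=k; l(11)→21·11+17≡14=o; e(4)→21·4+17≡23=x; y(24)→21·24+17≡1=b (all mod 26).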